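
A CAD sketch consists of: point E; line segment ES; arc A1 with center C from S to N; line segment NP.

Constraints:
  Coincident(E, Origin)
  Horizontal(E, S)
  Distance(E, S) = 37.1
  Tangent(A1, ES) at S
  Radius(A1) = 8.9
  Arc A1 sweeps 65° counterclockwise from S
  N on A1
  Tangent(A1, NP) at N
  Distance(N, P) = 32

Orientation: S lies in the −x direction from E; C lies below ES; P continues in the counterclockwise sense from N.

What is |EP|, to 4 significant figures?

67.90

On A1, S sits at bearing 90° from C; a 65° counterclockwise sweep puts N at bearing 155°, so N = C + 8.9·(cos 155°, sin 155°) = (-45.17, -5.139). The tangent condition forces CN to be normal to NP, so NP runs along (−sin 155°, cos 155°); with |NP| = 32.0, P = (-58.69, -34.14). Then |EP| = |P − E| = 67.90.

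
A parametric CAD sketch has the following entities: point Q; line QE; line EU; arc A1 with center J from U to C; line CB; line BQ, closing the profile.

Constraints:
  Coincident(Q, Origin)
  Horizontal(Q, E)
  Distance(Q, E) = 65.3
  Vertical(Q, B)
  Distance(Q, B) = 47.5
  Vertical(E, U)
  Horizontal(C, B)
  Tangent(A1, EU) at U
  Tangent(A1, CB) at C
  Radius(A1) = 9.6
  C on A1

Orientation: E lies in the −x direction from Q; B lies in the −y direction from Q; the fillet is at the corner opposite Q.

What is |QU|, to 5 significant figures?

75.502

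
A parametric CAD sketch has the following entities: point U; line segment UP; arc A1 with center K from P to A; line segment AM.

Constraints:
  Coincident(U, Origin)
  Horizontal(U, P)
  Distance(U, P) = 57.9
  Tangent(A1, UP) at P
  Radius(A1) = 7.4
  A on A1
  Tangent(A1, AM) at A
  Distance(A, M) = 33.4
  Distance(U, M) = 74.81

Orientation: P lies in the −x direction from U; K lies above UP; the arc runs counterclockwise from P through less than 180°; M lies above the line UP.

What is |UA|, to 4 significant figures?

51.90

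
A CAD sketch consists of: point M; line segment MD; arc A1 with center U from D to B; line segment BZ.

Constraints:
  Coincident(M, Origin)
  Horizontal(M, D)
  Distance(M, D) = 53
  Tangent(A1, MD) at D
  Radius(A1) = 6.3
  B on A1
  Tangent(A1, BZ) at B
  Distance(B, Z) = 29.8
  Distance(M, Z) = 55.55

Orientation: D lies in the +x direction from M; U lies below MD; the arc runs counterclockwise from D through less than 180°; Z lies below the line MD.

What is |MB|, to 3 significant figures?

47.1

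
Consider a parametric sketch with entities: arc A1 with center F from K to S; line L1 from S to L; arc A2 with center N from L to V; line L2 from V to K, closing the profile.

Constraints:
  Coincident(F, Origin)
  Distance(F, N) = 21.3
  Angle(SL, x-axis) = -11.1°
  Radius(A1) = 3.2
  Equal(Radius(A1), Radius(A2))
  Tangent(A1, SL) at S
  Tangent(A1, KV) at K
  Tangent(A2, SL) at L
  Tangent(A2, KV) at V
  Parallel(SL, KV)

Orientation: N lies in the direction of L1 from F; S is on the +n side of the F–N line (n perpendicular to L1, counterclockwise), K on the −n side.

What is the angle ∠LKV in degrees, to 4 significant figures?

16.72°

The slot axis is L1's direction at -11.1°, so u = (cos -11.1°, sin -11.1°) = (0.9813, -0.1925) and n = (−sin -11.1°, cos -11.1°) = (0.1925, 0.9813). F is at the origin and N lies 21.3 along u from F, so N = 21.3·u = (20.90, -4.101). Tangency of A1 to both parallel lines with radius 3.2 puts S and K at F ± 3.2·n: S = (0.6161, 3.140), K = (-0.6161, -3.140). Equal radii place L and V the same way about N: L = N + 3.2·n = (21.52, -0.9606), V = N − 3.2·n = (20.29, -7.241). Then cos ∠LKV = KL·KV / (|KL||KV|), giving 16.72°.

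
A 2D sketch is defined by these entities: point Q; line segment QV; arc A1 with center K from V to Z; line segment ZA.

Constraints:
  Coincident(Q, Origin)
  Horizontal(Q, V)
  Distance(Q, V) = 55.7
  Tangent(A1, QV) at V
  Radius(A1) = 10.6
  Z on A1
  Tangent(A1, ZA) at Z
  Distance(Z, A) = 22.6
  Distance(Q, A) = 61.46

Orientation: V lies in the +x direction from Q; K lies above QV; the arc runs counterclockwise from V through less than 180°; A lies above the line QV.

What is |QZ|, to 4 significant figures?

66.36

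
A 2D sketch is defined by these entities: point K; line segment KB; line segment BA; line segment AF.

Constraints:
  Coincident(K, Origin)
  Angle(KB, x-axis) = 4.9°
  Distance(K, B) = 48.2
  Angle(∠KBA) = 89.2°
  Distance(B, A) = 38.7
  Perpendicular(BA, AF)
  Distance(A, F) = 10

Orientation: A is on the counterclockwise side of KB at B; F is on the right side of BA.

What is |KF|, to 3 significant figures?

69.5

∠KBA = 89.2°, so BA runs at 4.9° + (180° − 89.2°) = 95.7° from the x-axis; with |BA| = 38.7, A = B + 38.7·(cos 95.7°, sin 95.7°) = (44.2, 42.6). BA ⟂ AF; with |AF| = 10.0 on the right of BA, F = A + 10.0·(0.995, 0.0993) = (54.1, 43.6). Then |KF| = |F − K| = 69.5.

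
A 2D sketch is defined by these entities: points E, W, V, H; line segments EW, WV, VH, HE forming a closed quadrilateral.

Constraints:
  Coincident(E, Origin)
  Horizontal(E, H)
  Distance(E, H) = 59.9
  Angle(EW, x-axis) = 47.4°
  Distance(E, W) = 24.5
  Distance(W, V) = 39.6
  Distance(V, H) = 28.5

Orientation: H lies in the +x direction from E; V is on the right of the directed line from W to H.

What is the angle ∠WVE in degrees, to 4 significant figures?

35.89°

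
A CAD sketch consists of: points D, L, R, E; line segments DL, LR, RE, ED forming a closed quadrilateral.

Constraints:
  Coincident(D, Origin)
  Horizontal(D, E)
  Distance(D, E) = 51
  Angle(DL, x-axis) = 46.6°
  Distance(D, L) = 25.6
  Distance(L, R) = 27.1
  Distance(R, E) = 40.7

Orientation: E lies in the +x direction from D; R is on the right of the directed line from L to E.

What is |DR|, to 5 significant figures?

13.452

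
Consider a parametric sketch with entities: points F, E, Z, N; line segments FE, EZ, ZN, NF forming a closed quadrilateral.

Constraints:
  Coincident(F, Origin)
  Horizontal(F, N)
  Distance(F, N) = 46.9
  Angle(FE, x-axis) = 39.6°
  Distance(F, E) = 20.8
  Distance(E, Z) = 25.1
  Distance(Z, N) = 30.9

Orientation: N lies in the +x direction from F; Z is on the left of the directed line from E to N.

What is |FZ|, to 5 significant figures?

45.897

F is at the origin; FN is horizontal with |FN| = 46.9 and N in +x, so N = (46.9, 0). FE runs at 39.6° with |FE| = 20.8, so E = (16.027, 13.258). Z is determined by |EZ| = 25.1 and |ZN| = 30.9 together: it lies at the intersection of circle(E, 25.1) and circle(N, 30.9). With |EN| = 33.600, the foot of the radical line on EN is 11.967 from E and the perpendicular offset is √(25.1² − 11.967²) = 22.064. Taking the left-of-EN solution: Z = (35.729, 28.810).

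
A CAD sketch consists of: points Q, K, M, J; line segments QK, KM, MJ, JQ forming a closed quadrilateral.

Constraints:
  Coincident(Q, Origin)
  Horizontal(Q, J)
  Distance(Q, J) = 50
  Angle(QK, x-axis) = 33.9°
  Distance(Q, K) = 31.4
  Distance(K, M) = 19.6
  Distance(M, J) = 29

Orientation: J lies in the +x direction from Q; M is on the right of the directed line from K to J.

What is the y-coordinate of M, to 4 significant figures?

-1.431

Checks: |KM| = 19.60 ✓; |MJ| = 29.00 ✓.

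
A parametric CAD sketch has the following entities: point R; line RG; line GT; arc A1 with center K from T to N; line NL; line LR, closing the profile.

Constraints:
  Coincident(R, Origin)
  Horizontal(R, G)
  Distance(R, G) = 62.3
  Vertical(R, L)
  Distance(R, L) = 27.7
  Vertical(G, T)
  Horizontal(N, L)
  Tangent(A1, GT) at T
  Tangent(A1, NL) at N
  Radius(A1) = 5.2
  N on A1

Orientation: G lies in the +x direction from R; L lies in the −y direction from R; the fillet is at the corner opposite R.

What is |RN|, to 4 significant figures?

63.46

R is at the origin; RG is horizontal with |RG| = 62.3 and G on the +x side, so G = (62.30, 0.000). RL is vertical with |RL| = 27.7 and L on the −y side, so L = (0.000, -27.70). The virtual corner opposite R is at (62.30, -27.70). Tangency of A1 to GT means the radius KT is perpendicular to GT and tangency of A1 to NL means the radius KN is perpendicular to NL, with radius 5.2, so the center K sits 5.2 in from both sides at K = (57.10, -22.50). That places the tangent points at T = (62.30, -22.50) on GT and N = (57.10, -27.70) on NL. Then |RN| = |N − R| = 63.46.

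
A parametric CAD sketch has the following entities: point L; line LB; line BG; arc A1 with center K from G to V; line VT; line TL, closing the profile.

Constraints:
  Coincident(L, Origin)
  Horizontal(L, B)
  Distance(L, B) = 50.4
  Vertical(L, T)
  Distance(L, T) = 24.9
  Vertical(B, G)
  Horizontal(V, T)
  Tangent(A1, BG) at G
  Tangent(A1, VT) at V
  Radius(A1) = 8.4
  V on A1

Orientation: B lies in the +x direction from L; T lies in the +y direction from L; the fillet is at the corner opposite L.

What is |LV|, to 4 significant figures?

48.83

The virtual corner opposite L is at (50.40, 24.90). Since A1 is tangent to BG there, KG ⟂ BG and A1 meets VT tangentially, so KV is at right angles to VT, with radius 8.4, so the center K sits 8.4 in from both sides at K = (42.00, 16.50). That places the tangent points at G = (50.40, 16.50) on BG and V = (42.00, 24.90) on VT. Then |LV| = |V − L| = 48.83.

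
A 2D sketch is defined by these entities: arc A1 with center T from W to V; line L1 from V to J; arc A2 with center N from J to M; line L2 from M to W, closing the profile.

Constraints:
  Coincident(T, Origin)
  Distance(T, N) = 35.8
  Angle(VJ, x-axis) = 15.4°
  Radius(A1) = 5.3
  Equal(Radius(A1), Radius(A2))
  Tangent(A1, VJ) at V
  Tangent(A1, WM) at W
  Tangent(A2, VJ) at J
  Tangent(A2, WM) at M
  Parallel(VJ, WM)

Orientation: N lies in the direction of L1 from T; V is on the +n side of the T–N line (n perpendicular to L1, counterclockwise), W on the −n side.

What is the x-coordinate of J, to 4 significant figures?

33.11

The slot axis is L1's direction at 15.4°, so u = (cos 15.4°, sin 15.4°) = (0.9641, 0.2656) and n = (−sin 15.4°, cos 15.4°) = (-0.2656, 0.9641). T is at the origin and N lies 35.8 along u from T, so N = 35.8·u = (34.51, 9.507). Tangency of A1 to both parallel lines with radius 5.3 puts V and W at T ± 5.3·n: V = (-1.407, 5.110), W = (1.407, -5.110). Equal radii place J and M the same way about N: J = N + 5.3·n = (33.11, 14.62), M = N − 5.3·n = (35.92, 4.397). So J.x = 33.11.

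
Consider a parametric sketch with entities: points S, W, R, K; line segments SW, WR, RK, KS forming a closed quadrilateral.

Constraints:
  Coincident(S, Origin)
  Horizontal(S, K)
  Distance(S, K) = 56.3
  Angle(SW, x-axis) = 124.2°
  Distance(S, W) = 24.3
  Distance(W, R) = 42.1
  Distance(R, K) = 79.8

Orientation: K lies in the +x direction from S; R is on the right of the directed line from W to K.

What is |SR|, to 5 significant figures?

29.704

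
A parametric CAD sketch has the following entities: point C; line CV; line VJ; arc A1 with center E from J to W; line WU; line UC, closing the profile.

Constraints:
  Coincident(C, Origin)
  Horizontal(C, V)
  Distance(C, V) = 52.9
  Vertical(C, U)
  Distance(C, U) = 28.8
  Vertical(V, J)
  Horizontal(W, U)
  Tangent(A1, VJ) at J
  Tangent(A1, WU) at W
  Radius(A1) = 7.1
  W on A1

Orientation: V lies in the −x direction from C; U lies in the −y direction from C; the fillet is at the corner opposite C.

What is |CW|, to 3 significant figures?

54.1

The virtual corner opposite C is at (-52.9, -28.8). Tangency of A1 to VJ means the radius EJ is perpendicular to VJ and A1 meets WU tangentially, so EW is at right angles to WU, with radius 7.1, so the center E sits 7.1 in from both sides at E = (-45.8, -21.7). That places the tangent points at J = (-52.9, -21.7) on VJ and W = (-45.8, -28.8) on WU. Then |CW| = |W − C| = 54.1.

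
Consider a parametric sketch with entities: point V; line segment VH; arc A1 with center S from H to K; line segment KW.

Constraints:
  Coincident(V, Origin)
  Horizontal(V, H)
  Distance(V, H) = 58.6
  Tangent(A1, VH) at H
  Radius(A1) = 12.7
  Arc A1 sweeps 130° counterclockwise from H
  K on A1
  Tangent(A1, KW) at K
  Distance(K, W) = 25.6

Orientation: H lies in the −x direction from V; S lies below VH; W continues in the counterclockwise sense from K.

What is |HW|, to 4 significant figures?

41.03

On A1, H sits at bearing 90° from S; a 130° counterclockwise sweep puts K at bearing 220°, so K = S + 12.7·(cos 220°, sin 220°) = (-68.33, -20.86). The tangent condition forces SK to be normal to KW, so KW runs along (−sin 220°, cos 220°); with |KW| = 25.6, W = (-51.87, -40.47). Then |HW| = |W − H| = 41.03.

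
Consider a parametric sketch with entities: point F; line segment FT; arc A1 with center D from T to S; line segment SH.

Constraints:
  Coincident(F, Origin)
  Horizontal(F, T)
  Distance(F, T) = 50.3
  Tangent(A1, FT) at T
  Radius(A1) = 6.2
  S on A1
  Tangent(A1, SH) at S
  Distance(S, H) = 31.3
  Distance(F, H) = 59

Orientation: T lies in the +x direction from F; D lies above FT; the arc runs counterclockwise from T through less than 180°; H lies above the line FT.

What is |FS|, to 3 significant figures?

56.7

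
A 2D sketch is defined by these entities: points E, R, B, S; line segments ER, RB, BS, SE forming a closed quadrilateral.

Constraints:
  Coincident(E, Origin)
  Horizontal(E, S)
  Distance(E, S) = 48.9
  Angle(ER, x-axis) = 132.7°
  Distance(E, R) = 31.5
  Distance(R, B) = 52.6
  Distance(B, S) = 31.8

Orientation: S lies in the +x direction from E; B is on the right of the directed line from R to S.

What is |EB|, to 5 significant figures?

21.729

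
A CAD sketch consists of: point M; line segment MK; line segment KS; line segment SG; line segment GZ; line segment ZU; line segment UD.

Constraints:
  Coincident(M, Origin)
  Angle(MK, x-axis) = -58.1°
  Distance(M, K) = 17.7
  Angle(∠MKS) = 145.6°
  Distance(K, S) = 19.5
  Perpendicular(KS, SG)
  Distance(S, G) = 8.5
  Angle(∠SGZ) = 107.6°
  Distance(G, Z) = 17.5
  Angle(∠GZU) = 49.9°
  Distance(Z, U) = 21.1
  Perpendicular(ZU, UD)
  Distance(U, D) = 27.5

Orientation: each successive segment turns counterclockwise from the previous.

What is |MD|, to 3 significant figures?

51.2

∠GZU = 49.9° gives ZU at -91.2° from the x-axis; with |ZU| = 21.1, U = (17.0, -24.6). ZU is perpendicular to UD, so UD runs at -1.20°; with |UD| = 27.5, D = (44.5, -25.2). Then |MD| = |D − M| = 51.2.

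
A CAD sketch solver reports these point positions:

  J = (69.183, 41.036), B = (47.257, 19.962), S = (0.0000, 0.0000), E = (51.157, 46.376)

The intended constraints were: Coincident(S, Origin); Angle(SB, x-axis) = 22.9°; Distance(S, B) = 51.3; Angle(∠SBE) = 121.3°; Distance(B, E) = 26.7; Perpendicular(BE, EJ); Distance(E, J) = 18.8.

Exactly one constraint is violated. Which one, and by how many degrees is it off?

Perpendicular(BE, EJ) — off by 8.10°.

S = (0.00, 0.00) ✓; SB at 22.90° ✓; |SB| = 51.30 ✓; ∠SBE = 121.3° ✓; |BE| = 26.70 ✓; ∠(BE, EJ) = 98.10° ✗; |EJ| = 18.80 ✓.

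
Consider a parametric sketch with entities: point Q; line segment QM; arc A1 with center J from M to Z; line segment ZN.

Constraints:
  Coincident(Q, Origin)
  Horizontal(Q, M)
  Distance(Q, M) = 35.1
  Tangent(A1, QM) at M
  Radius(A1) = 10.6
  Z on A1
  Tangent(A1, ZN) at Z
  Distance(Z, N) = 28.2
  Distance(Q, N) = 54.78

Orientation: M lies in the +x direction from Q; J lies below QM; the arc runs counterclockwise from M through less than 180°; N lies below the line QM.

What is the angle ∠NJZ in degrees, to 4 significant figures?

69.40°

Checks: |JZ| = 10.60 ✓; ∠(JZ, ZN) = 90.00° ✓; |ZN| = 28.20 ✓; |QN| = 54.78 ✓.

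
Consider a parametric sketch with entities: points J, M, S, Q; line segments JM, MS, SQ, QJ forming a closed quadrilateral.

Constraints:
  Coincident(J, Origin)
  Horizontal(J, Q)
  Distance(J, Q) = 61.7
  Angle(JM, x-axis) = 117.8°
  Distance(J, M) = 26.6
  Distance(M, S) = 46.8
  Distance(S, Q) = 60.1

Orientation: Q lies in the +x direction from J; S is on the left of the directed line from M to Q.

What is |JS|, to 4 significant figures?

55.86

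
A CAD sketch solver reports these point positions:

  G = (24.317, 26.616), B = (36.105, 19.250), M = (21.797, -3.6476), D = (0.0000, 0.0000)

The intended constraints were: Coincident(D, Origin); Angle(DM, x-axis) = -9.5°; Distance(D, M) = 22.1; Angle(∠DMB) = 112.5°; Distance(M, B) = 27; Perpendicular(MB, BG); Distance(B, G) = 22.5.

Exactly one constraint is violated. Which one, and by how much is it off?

Distance(B, G) = 22.5 — off by 8.60.

D = (0.00, 0.00) ✓; DM at -9.500° ✓; |DM| = 22.10 ✓; ∠DMB = 112.5° ✓; |MB| = 27.00 ✓; ∠(MB, BG) = 90.00° ✓; |BG| = 13.90 ✗.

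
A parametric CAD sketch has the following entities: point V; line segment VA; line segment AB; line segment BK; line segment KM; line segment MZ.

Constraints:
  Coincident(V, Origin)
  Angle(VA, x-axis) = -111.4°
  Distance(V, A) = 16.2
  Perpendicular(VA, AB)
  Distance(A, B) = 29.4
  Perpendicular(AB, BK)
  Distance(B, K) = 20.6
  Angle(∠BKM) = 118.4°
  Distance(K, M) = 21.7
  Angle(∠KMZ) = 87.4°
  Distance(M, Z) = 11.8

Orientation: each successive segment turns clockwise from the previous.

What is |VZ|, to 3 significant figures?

6.60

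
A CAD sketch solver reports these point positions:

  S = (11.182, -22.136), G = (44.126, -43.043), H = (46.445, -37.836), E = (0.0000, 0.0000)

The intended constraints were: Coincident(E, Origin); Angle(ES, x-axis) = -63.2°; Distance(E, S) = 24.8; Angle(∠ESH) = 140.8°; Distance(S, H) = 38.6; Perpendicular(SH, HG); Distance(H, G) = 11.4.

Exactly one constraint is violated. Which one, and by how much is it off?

Distance(H, G) = 11.4 — off by 5.70.

E = (0.00, 0.00) ✓; ES at -63.20° ✓; |ES| = 24.80 ✓; ∠ESH = 140.8° ✓; |SH| = 38.60 ✓; ∠(SH, HG) = 90.01° ✓; |HG| = 5.700 ✗.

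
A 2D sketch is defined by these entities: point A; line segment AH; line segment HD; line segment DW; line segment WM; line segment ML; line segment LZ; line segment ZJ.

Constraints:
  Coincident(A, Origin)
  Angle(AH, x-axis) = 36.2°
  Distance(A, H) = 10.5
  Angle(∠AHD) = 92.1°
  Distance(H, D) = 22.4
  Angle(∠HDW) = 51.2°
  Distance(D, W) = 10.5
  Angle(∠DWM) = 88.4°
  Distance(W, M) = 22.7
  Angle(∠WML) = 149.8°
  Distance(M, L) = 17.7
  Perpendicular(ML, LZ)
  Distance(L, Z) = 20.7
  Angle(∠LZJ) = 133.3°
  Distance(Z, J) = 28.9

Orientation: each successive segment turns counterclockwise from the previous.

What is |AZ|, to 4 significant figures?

42.49

A is at the origin; AH runs at 36.2° with length 10.5, so H = (8.473, 6.201). ∠AHD = 92.1° gives HD at 124.1° from the x-axis; with |HD| = 22.4, D = (-4.085, 24.75). ∠HDW = 51.2° gives DW at -107.1° from the x-axis; with |DW| = 10.5, W = (-7.173, 14.71). ∠DWM = 88.4° gives WM at -15.50° from the x-axis; with |WM| = 22.7, M = (14.70, 8.648). ∠WML = 149.8° gives ML at 14.70° from the x-axis; with |ML| = 17.7, L = (31.82, 13.14). ML is perpendicular to LZ, so LZ runs at 104.7°; with |LZ| = 20.7, Z = (26.57, 33.16). Then |AZ| = |Z − A| = 42.49.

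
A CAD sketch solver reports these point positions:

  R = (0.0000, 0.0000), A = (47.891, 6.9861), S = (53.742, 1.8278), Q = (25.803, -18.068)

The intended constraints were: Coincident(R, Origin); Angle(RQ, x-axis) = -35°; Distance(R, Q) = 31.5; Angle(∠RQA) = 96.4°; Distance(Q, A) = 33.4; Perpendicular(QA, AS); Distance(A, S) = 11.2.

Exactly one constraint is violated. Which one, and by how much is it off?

Distance(A, S) = 11.2 — off by 3.40.

R = (0.00, 0.00) ✓; RQ at -35.00° ✓; |RQ| = 31.50 ✓; ∠RQA = 96.40° ✓; |QA| = 33.40 ✓; ∠(QA, AS) = 90.00° ✓; |AS| = 7.800 ✗.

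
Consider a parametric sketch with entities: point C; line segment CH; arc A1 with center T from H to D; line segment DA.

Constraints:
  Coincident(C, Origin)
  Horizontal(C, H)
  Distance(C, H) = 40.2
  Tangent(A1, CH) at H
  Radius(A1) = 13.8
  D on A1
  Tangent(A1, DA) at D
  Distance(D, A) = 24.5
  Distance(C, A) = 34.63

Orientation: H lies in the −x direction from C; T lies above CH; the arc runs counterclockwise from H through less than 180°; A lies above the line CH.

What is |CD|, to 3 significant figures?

28.8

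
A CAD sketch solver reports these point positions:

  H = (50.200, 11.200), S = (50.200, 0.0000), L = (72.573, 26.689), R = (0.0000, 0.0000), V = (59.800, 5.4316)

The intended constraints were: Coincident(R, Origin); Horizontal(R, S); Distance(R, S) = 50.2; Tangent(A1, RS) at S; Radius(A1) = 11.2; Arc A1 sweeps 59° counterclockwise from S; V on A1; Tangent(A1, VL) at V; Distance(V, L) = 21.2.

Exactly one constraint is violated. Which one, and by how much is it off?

Distance(V, L) = 21.2 — off by 3.60.

R = (0.00, 0.00) ✓; R.y = 0.00, S.y = 0.00 ✓; |RS| = 50.20 ✓; ∠(HS, SR) = 90.00° ✓; |HS| = 11.20 ✓; bearing(H→V) − bearing(H→S) = 59.00° ✓; |HV| = 11.20 ✓; ∠(HV, VL) = 90.00° ✓; |VL| = 24.80 ✗.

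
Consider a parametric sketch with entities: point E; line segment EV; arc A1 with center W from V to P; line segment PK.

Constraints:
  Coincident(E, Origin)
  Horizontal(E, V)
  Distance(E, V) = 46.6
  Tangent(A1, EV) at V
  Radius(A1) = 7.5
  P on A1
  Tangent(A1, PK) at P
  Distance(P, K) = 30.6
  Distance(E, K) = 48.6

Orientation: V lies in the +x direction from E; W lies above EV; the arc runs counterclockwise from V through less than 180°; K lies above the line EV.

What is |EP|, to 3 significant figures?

53.8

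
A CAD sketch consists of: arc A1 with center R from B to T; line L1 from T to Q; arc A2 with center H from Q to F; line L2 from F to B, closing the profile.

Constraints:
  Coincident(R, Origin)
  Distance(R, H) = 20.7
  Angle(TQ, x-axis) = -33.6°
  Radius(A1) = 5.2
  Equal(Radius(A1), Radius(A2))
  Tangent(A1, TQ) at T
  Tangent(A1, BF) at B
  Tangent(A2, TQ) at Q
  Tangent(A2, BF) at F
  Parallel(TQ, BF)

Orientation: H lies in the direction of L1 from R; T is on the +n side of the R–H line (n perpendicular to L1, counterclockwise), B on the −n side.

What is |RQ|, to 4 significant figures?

21.34

Tangency of A1 to both parallel lines with radius 5.2 puts T and B at R ± 5.2·n: T = (2.878, 4.331), B = (-2.878, -4.331). Equal radii place Q and F the same way about H: Q = H + 5.2·n = (20.12, -7.124), F = H − 5.2·n = (14.36, -15.79). Then |RQ| = |Q − R| = 21.34.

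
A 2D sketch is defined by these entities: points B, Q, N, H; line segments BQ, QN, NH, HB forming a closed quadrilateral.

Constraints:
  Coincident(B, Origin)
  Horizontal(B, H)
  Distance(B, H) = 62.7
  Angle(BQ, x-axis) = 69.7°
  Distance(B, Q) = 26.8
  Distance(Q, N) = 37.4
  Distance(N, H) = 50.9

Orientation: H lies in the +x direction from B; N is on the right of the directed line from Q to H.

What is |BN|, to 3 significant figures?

17.9

Checks: |QN| = 37.40 ✓; |NH| = 50.90 ✓.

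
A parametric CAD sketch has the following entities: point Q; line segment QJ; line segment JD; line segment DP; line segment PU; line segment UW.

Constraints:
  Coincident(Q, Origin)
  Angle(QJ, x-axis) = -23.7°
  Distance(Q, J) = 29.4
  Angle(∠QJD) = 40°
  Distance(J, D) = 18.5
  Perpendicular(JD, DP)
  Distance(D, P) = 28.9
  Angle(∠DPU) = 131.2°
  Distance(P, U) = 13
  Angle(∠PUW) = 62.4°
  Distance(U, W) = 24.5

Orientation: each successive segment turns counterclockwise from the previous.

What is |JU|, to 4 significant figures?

38.46

The perpendicularity gives DP at right angles to JD, so DP runs at -153.7°; with |DP| = 28.9, P = (-7.185, -8.037). ∠DPU = 131.2° gives PU at -104.9° from the x-axis; with |PU| = 13.0, U = (-10.53, -20.60). Then |JU| = |U − J| = 38.46.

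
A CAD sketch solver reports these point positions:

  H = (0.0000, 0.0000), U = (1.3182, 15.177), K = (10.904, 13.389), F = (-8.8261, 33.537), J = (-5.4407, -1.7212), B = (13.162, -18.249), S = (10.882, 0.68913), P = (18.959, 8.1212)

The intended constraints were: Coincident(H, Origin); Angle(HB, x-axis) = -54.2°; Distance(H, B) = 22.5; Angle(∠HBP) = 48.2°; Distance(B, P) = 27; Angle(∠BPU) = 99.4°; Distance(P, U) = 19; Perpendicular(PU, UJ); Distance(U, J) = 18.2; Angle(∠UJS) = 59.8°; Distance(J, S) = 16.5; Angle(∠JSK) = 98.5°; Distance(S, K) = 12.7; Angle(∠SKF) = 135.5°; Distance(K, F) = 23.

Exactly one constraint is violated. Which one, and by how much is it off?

Distance(K, F) = 23 — off by 5.20.

H = (0.00, 0.00) ✓; HB at -54.20° ✓; |HB| = 22.50 ✓; ∠HBP = 48.20° ✓; |BP| = 27.00 ✓; ∠BPU = 99.40° ✓; |PU| = 19.00 ✓; ∠(PU, UJ) = 90.00° ✓; |UJ| = 18.20 ✓; ∠UJS = 59.80° ✓; |JS| = 16.50 ✓; ∠JSK = 98.50° ✓; |SK| = 12.70 ✓; ∠SKF = 135.5° ✓; |KF| = 28.20 ✗.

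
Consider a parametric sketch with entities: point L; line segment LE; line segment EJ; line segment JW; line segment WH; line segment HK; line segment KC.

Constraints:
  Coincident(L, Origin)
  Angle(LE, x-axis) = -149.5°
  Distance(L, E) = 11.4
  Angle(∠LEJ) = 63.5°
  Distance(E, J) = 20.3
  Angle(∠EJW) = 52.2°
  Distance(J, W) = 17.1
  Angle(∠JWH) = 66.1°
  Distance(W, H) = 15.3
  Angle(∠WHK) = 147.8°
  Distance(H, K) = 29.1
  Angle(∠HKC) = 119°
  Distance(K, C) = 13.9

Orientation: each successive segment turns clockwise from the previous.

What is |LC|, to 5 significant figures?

46.672

L is at the origin; LE runs at -149.5° with length 11.4, so E = (-9.8226, -5.7859). ∠LEJ = 63.5° gives EJ at 94.000° from the x-axis; with |EJ| = 20.3, J = (-11.239, 14.465). ∠EJW = 52.2° gives JW at -33.800° from the x-axis; with |JW| = 17.1, W = (2.9712, 4.9520). ∠JWH = 66.1° gives WH at -147.70° from the x-axis; with |WH| = 15.3, H = (-9.9613, -3.2236). ∠WHK = 147.8° gives HK at -179.90° from the x-axis; with |HK| = 29.1, K = (-39.061, -3.2744). ∠HKC = 119.0° gives KC at 119.10° from the x-axis; with |KC| = 13.9, C = (-45.821, 8.8710). Then |LC| = |C − L| = 46.672.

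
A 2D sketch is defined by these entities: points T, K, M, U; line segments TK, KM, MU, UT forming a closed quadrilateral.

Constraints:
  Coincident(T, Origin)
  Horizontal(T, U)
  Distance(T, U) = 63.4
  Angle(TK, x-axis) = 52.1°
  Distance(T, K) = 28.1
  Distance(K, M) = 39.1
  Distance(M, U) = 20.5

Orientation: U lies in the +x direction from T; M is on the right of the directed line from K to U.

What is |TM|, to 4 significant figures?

44.40

Checks: |KM| = 39.10 ✓; |MU| = 20.50 ✓.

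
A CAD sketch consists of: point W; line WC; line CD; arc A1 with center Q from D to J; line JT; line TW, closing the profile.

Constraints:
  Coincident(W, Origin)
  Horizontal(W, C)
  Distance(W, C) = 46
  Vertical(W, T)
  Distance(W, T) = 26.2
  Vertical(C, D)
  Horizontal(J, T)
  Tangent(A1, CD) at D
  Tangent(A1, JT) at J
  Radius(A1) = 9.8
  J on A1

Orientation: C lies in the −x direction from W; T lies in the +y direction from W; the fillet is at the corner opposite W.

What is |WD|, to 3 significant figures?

48.8

W is at the origin; W and C share the same y with |WC| = 46.0 and C on the −x side, so C = (-46.0, 0.00). WT is vertical with |WT| = 26.2 and T on the +y side, so T = (0.00, 26.2). The virtual corner opposite W is at (-46.0, 26.2). The tangent condition forces QD to be normal to CD and A1 meets JT tangentially, so QJ is at right angles to JT, with radius 9.8, so the center Q sits 9.8 in from both sides at Q = (-36.2, 16.4). That places the tangent points at D = (-46.0, 16.4) on CD and J = (-36.2, 26.2) on JT. Then |WD| = |D − W| = 48.8.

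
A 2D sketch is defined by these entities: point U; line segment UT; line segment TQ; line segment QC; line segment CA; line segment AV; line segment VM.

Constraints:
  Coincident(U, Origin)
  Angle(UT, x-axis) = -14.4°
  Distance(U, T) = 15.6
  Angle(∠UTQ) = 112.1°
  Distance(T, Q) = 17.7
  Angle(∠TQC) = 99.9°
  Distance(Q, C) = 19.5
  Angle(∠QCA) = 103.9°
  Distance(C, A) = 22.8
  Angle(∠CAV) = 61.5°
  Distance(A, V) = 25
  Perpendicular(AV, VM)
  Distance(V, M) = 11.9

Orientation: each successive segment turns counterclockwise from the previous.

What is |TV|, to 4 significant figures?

4.151

U is at the origin; UT runs at -14.4° with length 15.6, so T = (15.11, -3.880). ∠UTQ = 112.1° gives TQ at 53.50° from the x-axis; with |TQ| = 17.7, Q = (25.64, 10.35). ∠TQC = 99.9° gives QC at 133.6° from the x-axis; with |QC| = 19.5, C = (12.19, 24.47). ∠QCA = 103.9° gives CA at -150.3° from the x-axis; with |CA| = 22.8, A = (-7.614, 13.17). ∠CAV = 61.5° gives AV at -31.80° from the x-axis; with |AV| = 25.0, V = (13.63, -0.0002970). Then |TV| = |V − T| = 4.151.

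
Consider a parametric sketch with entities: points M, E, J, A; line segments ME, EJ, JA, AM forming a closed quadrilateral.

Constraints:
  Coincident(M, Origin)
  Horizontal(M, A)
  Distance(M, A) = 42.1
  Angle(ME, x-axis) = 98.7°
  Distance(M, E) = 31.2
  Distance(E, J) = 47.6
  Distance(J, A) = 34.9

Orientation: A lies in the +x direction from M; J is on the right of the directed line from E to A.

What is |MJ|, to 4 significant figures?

17.64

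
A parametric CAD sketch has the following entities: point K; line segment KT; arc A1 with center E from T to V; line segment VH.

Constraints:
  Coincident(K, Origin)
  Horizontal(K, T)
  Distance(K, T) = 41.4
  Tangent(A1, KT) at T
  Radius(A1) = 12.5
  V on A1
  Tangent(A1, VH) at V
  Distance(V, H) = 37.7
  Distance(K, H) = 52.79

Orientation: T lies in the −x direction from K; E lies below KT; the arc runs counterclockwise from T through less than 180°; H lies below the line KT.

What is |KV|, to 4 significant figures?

54.48

Checks: K.y = 0.00, T.y = 0.00 ✓; |EV| = 12.50 ✓; ∠(EV, VH) = 90.00° ✓; |VH| = 37.70 ✓; |KH| = 52.79 ✓.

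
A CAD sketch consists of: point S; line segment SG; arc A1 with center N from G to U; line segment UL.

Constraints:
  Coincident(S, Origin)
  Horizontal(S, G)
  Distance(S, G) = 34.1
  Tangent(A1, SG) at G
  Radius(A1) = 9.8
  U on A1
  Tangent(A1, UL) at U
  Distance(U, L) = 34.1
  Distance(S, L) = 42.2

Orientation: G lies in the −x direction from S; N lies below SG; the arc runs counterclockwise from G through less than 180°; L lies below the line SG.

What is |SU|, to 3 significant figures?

44.0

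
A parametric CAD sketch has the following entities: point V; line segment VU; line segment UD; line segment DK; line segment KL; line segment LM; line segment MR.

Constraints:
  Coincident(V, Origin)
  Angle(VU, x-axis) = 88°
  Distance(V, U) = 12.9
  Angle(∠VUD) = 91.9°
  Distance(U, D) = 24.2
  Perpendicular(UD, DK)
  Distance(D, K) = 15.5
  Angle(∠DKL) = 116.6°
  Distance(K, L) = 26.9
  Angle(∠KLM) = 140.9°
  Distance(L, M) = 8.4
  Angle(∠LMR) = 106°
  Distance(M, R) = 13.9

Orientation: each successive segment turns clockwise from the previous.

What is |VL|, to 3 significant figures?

14.7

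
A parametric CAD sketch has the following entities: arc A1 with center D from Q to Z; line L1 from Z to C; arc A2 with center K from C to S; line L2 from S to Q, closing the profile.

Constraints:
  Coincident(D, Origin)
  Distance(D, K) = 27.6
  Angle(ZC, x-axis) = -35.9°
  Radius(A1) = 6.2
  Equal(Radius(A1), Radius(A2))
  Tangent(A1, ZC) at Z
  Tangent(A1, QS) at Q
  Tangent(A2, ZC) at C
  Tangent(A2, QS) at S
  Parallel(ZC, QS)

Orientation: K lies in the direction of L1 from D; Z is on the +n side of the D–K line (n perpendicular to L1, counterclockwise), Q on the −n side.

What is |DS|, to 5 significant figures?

28.288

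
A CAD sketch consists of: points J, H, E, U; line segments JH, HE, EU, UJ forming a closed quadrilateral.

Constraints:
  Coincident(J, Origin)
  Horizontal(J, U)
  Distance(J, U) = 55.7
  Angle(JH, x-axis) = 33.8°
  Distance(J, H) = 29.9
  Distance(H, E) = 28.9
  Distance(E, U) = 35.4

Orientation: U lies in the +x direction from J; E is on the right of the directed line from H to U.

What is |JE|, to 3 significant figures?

25.5

Checks: |HE| = 28.90 ✓; |EU| = 35.40 ✓.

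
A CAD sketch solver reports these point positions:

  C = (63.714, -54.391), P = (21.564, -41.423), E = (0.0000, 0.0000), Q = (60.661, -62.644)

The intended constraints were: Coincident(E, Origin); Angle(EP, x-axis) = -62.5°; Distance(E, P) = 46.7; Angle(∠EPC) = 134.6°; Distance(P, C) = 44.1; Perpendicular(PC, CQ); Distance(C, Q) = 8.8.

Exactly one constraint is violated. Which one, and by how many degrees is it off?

Perpendicular(PC, CQ) — off by 3.20°.

E = (0.00, 0.00) ✓; EP at -62.50° ✓; |EP| = 46.70 ✓; ∠EPC = 134.6° ✓; |PC| = 44.10 ✓; ∠(PC, CQ) = 93.20° ✗; |CQ| = 8.800 ✓.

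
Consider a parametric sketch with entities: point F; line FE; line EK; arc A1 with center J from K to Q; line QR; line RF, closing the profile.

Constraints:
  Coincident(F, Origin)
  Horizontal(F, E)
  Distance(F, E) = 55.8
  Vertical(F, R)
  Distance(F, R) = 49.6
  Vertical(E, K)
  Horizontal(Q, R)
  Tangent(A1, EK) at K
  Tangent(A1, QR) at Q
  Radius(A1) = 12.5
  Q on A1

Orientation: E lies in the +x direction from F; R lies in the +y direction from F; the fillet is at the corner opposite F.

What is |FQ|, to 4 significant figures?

65.84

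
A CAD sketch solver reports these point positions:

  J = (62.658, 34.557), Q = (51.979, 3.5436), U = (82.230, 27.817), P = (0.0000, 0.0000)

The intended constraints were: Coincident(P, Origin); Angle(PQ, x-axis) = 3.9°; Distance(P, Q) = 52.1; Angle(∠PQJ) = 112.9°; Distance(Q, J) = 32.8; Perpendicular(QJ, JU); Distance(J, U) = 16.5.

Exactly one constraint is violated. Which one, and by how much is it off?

Distance(J, U) = 16.5 — off by 4.20.

P = (0.00, 0.00) ✓; PQ at 3.900° ✓; |PQ| = 52.10 ✓; ∠PQJ = 112.9° ✓; |QJ| = 32.80 ✓; ∠(QJ, JU) = 90.00° ✓; |JU| = 20.70 ✗.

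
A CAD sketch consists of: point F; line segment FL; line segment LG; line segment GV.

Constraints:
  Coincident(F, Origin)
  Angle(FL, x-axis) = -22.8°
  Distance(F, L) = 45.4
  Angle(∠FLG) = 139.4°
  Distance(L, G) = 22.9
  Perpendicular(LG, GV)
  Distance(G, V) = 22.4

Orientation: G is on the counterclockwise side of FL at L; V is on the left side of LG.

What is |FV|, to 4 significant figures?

57.81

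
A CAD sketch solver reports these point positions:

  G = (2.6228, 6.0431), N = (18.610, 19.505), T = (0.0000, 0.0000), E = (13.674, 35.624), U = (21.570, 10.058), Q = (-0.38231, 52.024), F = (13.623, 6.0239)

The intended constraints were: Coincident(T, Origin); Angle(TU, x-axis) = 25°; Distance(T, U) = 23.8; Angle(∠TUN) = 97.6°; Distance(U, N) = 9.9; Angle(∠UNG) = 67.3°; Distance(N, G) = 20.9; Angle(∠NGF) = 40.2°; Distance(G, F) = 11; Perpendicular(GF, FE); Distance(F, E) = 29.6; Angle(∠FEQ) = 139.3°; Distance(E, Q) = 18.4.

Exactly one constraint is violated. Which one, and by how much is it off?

Distance(E, Q) = 18.4 — off by 3.20.

T = (0.00, 0.00) ✓; TU at 25.00° ✓; |TU| = 23.80 ✓; ∠TUN = 97.60° ✓; |UN| = 9.900 ✓; ∠UNG = 67.30° ✓; |NG| = 20.90 ✓; ∠NGF = 40.20° ✓; |GF| = 11.00 ✓; ∠(GF, FE) = 90.00° ✓; |FE| = 29.60 ✓; ∠FEQ = 139.3° ✓; |EQ| = 21.60 ✗.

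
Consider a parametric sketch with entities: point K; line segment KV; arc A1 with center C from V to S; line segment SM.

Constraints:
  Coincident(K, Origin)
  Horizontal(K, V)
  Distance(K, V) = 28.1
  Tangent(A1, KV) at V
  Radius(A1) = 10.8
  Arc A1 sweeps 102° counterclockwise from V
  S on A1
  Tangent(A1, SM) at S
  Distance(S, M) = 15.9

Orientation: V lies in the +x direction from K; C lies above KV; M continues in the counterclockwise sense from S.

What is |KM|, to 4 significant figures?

45.48

K is at the origin; K and V share the same y with |KV| = 28.1 and V on the +x side, so V = (28.10, 0.000). Since A1 is tangent to KV there, CV ⟂ KV, so C = V + (0, 10.8) = (28.10, 10.80). On A1, V sits at bearing -90° from C; a 102° counterclockwise sweep puts S at bearing 12°, so S = C + 10.8·(cos 12°, sin 12°) = (38.66, 13.05). Since A1 is tangent to SM there, CS ⟂ SM, so SM runs along (−sin 12°, cos 12°); with |SM| = 15.9, M = (35.36, 28.60). Then |KM| = |M − K| = 45.48.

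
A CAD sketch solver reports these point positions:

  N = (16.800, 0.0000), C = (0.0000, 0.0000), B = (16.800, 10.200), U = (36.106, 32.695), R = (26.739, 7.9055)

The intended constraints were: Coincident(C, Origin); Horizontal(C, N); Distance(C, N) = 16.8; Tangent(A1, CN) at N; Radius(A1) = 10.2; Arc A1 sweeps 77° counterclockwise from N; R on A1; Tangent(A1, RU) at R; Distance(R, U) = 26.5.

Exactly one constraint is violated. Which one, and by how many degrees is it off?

Tangent(A1, RU) at R — off by 7.70°.

C = (0.00, 0.00) ✓; C.y = 0.00, N.y = 0.00 ✓; |CN| = 16.80 ✓; ∠(BN, NC) = 90.00° ✓; |BN| = 10.20 ✓; bearing(B→R) − bearing(B→N) = 77.00° ✓; |BR| = 10.20 ✓; ∠(BR, RU) = 97.70° ✗; |RU| = 26.50 ✓.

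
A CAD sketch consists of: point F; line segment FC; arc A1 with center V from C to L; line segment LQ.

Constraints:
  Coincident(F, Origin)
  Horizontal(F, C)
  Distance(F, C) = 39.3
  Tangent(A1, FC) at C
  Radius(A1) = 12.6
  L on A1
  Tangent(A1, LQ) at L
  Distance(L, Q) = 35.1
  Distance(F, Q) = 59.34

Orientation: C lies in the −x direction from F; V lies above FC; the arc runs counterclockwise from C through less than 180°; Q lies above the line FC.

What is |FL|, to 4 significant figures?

30.68

F is at the origin; F and C share the same y with |FC| = 39.3 and C on the −x side, so C = (-39.30, 0.000). Since A1 is tangent to FC there, VC ⟂ FC, so V = C + (0, 12.6) = (-39.30, 12.60). Since VL ⟂ LQ (tangency), |VQ| = √(12.6² + 35.1²) = 37.29 regardless of where L sits on A1. So Q lies on both circle(F, 59.34) and circle(V, 37.29); the above-FC intersection is Q = (-32.95, 49.35). L is the foot of the tangent from Q: L = (-26.89, 14.78).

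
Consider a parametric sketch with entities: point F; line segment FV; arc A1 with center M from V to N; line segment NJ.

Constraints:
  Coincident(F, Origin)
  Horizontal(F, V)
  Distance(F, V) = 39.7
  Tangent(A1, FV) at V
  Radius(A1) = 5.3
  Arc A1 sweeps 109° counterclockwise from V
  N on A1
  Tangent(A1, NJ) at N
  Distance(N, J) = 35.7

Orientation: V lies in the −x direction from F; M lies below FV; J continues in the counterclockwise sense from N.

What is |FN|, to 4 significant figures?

45.26

The tangent condition forces MV to be normal to FV, so M = V + (0, -5.3) = (-39.70, -5.300). On A1, V sits at bearing 90° from M; a 109° counterclockwise sweep puts N at bearing 199°, so N = M + 5.3·(cos 199°, sin 199°) = (-44.71, -7.026). Then |FN| = |N − F| = 45.26.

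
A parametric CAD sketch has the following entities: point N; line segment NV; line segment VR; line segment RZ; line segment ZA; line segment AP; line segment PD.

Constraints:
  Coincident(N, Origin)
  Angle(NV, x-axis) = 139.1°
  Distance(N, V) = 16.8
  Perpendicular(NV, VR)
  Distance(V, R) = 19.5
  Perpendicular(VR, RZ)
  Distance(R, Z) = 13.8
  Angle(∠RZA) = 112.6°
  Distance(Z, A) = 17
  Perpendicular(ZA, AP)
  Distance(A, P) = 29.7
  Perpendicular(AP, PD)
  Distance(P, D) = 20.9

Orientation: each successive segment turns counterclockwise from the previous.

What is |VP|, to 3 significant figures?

10.4

∠RZA = 112.6° gives ZA at 26.5° from the x-axis; with |ZA| = 17.0, A = (0.179, -5.19). ZA is perpendicular to AP, so AP runs at 116°; with |AP| = 29.7, P = (-13.1, 21.4). Then |VP| = |P − V| = 10.4.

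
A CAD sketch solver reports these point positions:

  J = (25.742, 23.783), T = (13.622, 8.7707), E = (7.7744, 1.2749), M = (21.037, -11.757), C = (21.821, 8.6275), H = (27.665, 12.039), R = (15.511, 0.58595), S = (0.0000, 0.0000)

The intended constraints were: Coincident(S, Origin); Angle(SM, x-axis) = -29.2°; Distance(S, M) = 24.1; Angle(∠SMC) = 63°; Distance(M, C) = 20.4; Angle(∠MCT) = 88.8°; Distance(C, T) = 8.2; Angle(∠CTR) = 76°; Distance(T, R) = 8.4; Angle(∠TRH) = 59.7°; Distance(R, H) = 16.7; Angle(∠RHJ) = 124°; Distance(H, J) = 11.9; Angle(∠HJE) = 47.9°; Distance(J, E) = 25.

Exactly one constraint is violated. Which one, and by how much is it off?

Distance(J, E) = 25 — off by 3.80.

S = (0.00, 0.00) ✓; SM at -29.20° ✓; |SM| = 24.10 ✓; ∠SMC = 63.00° ✓; |MC| = 20.40 ✓; ∠MCT = 88.80° ✓; |CT| = 8.200 ✓; ∠CTR = 76.00° ✓; |TR| = 8.400 ✓; ∠TRH = 59.70° ✓; |RH| = 16.70 ✓; ∠RHJ = 124.0° ✓; |HJ| = 11.90 ✓; ∠HJE = 47.90° ✓; |JE| = 28.80 ✗.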